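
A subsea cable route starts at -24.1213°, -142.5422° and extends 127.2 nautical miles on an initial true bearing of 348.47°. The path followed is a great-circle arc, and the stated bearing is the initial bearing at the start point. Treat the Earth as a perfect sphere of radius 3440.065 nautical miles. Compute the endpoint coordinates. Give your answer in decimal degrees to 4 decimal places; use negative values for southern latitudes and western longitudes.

δ = 127.2/3440.065 = 0.036976 rad (2.1186°).
Converting: φ₁ = -0.420996 rad, θ = 6.081949 rad.
Destination latitude: φ₂ = arcsin( sin φ₁ cos δ + cos φ₁ sin δ cos θ ) = arcsin(-0.375332) = -22.0448°.
For the longitude increment, Δλ = atan2( sin θ sin δ cos φ₁, cos δ − sin φ₁ sin φ₂ ) = atan2(-0.006744, 0.845930) = -0.4568°.
λ₂ = λ₁ + Δλ = -142.9990°.

latitude -22.0448°, longitude -142.9990°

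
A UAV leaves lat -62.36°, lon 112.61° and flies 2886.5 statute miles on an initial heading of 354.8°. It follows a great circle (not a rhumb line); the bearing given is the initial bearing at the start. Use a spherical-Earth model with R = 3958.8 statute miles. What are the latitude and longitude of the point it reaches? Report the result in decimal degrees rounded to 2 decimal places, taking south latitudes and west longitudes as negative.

latitude -20.66°, longitude 108.91°

Angular distance δ = d/R = 2886.5 / 3958.8 = 0.729135 rad.
With φ₁ = -62.36° = -1.088387 rad and θ = 354.8° = 6.192428 rad:
sin φ₂ = sin φ₁ cos δ + cos φ₁ sin δ cos θ = (-0.885880)(0.745751) + (0.463915)(0.666225)(0.995884) = -0.352846
φ₂ = asin(-0.352846) = -0.360611 rad = -20.66°.
Δλ = atan2( sin θ sin δ cos φ₁ , cos δ − sin φ₁ sin φ₂ ) = atan2(-0.028012, 0.433171) = -0.064577 rad = -3.70°.
λ₂ = λ₁ + Δλ = 108.91°.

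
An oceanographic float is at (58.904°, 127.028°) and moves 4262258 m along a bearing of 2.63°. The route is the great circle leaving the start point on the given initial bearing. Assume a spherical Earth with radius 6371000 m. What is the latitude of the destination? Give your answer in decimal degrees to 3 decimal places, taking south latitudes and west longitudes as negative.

δ = 4262258/6371000 = 0.669009 rad (38.3314°).
Start latitude φ₁ = 1.028069 rad; initial bearing θ = 0.045902 rad.
Applying the spherical law of cosines for sides, sin φ₂ = sin φ₁ cos δ + cos φ₁ sin δ cos θ = 0.991700, so φ₂ = 82.613°.
Then Δλ = atan2(0.014698, -0.064759) = 2.918405 rad, from sin θ sin δ cos φ₁ over cos δ − sin φ₁ sin φ₂.
λ₂ = 127.028° + 167.212° = 294.240°, normalized to (−180°, 180°] → -65.760°.

latitude 82.613°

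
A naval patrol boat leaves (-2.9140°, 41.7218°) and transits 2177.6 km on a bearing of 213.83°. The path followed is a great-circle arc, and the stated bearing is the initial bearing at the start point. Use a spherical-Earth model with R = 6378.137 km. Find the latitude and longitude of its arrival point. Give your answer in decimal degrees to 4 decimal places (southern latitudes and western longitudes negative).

The arc subtends δ = 2177.6/6378.137 = 0.341416 rad at the centre.
Start latitude φ₁ = -0.050859 rad; initial bearing θ = 3.732038 rad.
Destination latitude: φ₂ = arcsin( sin φ₁ cos δ + cos φ₁ sin δ cos θ ) = arcsin(-0.325677) = -19.0066°.
Δλ = atan2( sin θ sin δ cos φ₁ , cos δ − sin φ₁ sin φ₂ ) = atan2(-0.186165, 0.925725) = -0.198454 rad = -11.3706°.
λ₂ = 41.7218° + -11.3706° = 30.3512°.

latitude -19.0066°, longitude 30.3512°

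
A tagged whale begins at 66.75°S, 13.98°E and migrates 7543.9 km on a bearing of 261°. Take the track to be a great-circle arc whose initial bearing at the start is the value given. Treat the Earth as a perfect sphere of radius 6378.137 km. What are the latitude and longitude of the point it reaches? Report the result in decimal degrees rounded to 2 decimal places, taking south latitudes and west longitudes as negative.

Angular distance δ = d/R = 7543.9 / 6378.137 = 1.182775 rad.
With φ₁ = -66.75° = -1.165007 rad and θ = 261° = 4.555309 rad:
Applying the spherical law of cosines for sides, sin φ₂ = sin φ₁ cos δ + cos φ₁ sin δ cos θ = -0.404793, so φ₂ = -23.88°.
Δλ = atan2( sin θ sin δ cos φ₁ , cos δ − sin φ₁ sin φ₂ ) = atan2(-0.360900, 0.006438) = -1.552960 rad = -88.98°.
Hence λ₂ = 13.98° + -88.98° = -75.00°.

latitude -23.88°, longitude -75.00°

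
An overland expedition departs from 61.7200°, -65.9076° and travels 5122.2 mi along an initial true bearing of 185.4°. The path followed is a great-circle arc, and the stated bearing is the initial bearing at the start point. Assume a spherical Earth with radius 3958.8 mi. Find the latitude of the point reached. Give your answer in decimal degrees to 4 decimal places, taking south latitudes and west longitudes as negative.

latitude -12.2951°

Angular distance δ = d/R = 5122.2 / 3958.8 = 1.293877 rad.
Start latitude φ₁ = 1.077217 rad; initial bearing θ = 3.235840 rad.
Applying the spherical law of cosines for sides, sin φ₂ = sin φ₁ cos δ + cos φ₁ sin δ cos θ = -0.212946, so φ₂ = -12.2951°.
For the longitude increment, Δλ = atan2( sin θ sin δ cos φ₁, cos δ − sin φ₁ sin φ₂ ) = atan2(-0.042888, 0.460923) = -5.3160°.
λ₂ = -65.9076° + -5.3160° = -71.2236°.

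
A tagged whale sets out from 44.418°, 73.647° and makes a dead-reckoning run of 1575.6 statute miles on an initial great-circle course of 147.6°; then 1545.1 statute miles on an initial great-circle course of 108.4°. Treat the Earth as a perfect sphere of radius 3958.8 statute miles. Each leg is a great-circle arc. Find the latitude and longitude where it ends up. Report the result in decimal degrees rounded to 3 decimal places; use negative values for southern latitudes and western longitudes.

latitude 15.727°, longitude 108.845°

Apply the spherical direct solution leg by leg, carrying full precision between legs.
Leg 1: from (44.418°, 73.647°), δ = 1575.6/3958.8 = 0.397999 rad, θ = 147.6° → φ = 24.296°, λ = 86.818°.
Leg 2: from (24.296°, 86.818°), δ = 1545.1/3958.8 = 0.390295 rad, θ = 108.4° → φ = 15.727°, λ = 108.845°.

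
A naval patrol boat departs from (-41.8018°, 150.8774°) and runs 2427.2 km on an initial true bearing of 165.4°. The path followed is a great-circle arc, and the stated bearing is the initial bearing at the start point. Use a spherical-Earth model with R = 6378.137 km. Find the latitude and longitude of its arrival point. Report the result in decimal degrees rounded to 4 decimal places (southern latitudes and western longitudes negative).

latitude -62.4757°, longitude 162.5664°

δ = 2427.2/6378.137 = 0.380550 rad (21.8039°).
Start latitude φ₁ = -0.729579 rad; initial bearing θ = 2.886775 rad.
Destination latitude: φ₂ = arcsin( sin φ₁ cos δ + cos φ₁ sin δ cos θ ) = arcsin(-0.886815) = -62.4757°.
For the longitude increment, Δλ = atan2( sin θ sin δ cos φ₁, cos δ − sin φ₁ sin φ₂ ) = atan2(0.069794, 0.337349) = 11.6890°.
λ₂ = λ₁ + Δλ = 162.5664°.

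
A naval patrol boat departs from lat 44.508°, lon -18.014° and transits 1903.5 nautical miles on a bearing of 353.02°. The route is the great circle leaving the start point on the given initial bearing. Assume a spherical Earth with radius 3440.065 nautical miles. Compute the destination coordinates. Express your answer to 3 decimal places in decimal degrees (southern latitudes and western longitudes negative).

The arc subtends δ = 1903.5/3440.065 = 0.553333 rad at the centre.
Converting: φ₁ = 0.776811 rad, θ = 6.161361 rad.
Applying the spherical law of cosines for sides, sin φ₂ = sin φ₁ cos δ + cos φ₁ sin δ cos θ = 0.968405, so φ₂ = 75.559°.
Δλ = atan2( sin θ sin δ cos φ₁ , cos δ − sin φ₁ sin φ₂ ) = atan2(-0.045544, 0.171917) = -0.258971 rad = -14.838°.
λ₂ = -18.014° + -14.838° = -32.852°.

latitude 75.559°, longitude -32.852°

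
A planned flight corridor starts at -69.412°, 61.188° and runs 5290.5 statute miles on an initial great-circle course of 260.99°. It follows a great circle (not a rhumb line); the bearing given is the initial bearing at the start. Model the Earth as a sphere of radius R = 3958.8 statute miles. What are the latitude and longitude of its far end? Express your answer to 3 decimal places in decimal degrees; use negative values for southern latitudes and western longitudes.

The arc subtends δ = 5290.5/3958.8 = 1.336390 rad at the centre.
Converting: φ₁ = -1.211468 rad, θ = 4.555135 rad.
Destination latitude: φ₂ = arcsin( sin φ₁ cos δ + cos φ₁ sin δ cos θ ) = arcsin(-0.270996) = -15.724°.
Δλ = atan2( sin θ sin δ cos φ₁ , cos δ − sin φ₁ sin φ₂ ) = atan2(-0.337809, -0.021422) = -1.634127 rad = -93.629°.
λ₂ = λ₁ + Δλ = -32.441°.

latitude -15.724°, longitude -32.441°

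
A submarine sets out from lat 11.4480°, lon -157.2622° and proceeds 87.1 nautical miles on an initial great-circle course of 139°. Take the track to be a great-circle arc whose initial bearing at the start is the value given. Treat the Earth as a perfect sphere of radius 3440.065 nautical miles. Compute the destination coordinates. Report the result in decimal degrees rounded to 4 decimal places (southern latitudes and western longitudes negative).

Central angle δ = d/R = 0.025319 rad.
Converting: φ₁ = 0.199805 rad, θ = 2.426008 rad.
Applying the spherical law of cosines for sides, sin φ₂ = sin φ₁ cos δ + cos φ₁ sin δ cos θ = 0.179688, so φ₂ = 10.3516°.
For the longitude increment, Δλ = atan2( sin θ sin δ cos φ₁, cos δ − sin φ₁ sin φ₂ ) = atan2(0.016279, 0.964015) = 0.9674°.
Hence λ₂ = -157.2622° + 0.9674° = -156.2948°.

latitude 10.3516°, longitude -156.2948°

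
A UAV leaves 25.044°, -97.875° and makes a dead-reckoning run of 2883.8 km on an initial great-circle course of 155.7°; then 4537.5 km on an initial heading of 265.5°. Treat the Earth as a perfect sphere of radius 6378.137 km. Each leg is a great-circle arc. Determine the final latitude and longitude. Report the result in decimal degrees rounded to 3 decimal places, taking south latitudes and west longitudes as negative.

latitude -2.066°, longitude -128.157°

Apply the spherical direct solution leg by leg, carrying full precision between legs.
Leg 1: from (25.044°, -97.875°), δ = 2883.8/6378.137 = 0.452138 rad, θ = 155.7° → φ = 1.148°, λ = -87.516°.
Leg 2: from (1.148°, -87.516°), δ = 4537.5/6378.137 = 0.711415 rad, θ = 265.5° → φ = -2.066°, λ = -128.157°.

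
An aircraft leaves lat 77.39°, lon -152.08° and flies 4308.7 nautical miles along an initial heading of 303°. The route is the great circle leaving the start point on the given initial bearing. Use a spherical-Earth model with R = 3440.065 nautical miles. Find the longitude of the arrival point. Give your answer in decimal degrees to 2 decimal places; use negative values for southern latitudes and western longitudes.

Angular distance δ = d/R = 4308.7 / 3440.065 = 1.252505 rad.
Converting: φ₁ = 1.350710 rad, θ = 5.288348 rad.
sin φ₂ = sin φ₁ cos δ + cos φ₁ sin δ cos θ = (0.975879)(0.312944) + (0.218314)(0.949772)(0.544639) = 0.418325
φ₂ = asin(0.418325) = 0.431600 rad = 24.73°.
For the longitude increment, Δλ = atan2( sin θ sin δ cos φ₁, cos δ − sin φ₁ sin φ₂ ) = atan2(-0.173897, -0.095291) = -118.72°.
λ₂ = -152.08° + -118.72° = -270.80°, normalized to (−180°, 180°] → 89.20°.

longitude 89.20°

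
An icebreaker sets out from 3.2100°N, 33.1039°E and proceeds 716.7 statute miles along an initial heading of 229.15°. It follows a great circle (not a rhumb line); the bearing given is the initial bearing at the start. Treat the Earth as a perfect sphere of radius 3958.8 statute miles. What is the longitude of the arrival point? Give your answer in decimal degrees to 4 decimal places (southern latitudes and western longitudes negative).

longitude 25.2607°

Central angle δ = d/R = 0.181040 rad.
With φ₁ = 3.2100° = 0.056025 rad and θ = 229.15° = 3.999422 rad:
Destination latitude: φ₂ = arcsin( sin φ₁ cos δ + cos φ₁ sin δ cos θ ) = arcsin(-0.062503) = -3.5835°.
Δλ = atan2( sin θ sin δ cos φ₁ , cos δ − sin φ₁ sin φ₂ ) = atan2(-0.135982, 0.987157) = -0.136890 rad = -7.8432°.
Hence λ₂ = 33.1039° + -7.8432° = 25.2607°.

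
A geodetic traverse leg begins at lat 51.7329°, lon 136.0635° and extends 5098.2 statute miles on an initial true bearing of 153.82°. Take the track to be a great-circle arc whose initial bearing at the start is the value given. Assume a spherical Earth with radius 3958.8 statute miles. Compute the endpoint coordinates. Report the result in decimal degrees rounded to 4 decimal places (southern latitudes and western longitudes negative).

latitude -18.3284°, longitude 162.5691°

Angular distance δ = d/R = 5098.2 / 3958.8 = 1.287814 rad.
With φ₁ = 51.7329° = 0.902909 rad and θ = 153.82° = 2.684665 rad:
Destination latitude: φ₂ = arcsin( sin φ₁ cos δ + cos φ₁ sin δ cos θ ) = arcsin(-0.314463) = -18.3284°.
Then Δλ = atan2(0.262375, 0.526115) = 0.462610 rad, from sin θ sin δ cos φ₁ over cos δ − sin φ₁ sin φ₂.
λ₂ = 136.0635° + 26.5056° = 162.5691°.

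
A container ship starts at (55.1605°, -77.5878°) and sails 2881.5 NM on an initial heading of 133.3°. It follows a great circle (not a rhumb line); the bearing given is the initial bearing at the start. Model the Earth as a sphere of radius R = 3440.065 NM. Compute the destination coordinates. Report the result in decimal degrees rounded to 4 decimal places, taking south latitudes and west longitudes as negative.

latitude 14.9600°, longitude -43.5493°

Angular distance δ = d/R = 2881.5 / 3440.065 = 0.837630 rad.
Start latitude φ₁ = 0.962732 rad; initial bearing θ = 2.326524 rad.
Destination latitude: φ₂ = arcsin( sin φ₁ cos δ + cos φ₁ sin δ cos θ ) = arcsin(0.258145) = 14.9600°.
For the longitude increment, Δλ = atan2( sin θ sin δ cos φ₁, cos δ − sin φ₁ sin φ₂ ) = atan2(0.308935, 0.457352) = 34.0385°.
λ₂ = -77.5878° + 34.0385° = -43.5493°.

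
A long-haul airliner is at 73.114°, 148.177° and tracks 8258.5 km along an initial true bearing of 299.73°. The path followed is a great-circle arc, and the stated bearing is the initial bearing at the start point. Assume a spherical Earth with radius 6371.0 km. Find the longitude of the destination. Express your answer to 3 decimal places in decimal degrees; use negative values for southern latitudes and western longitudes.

longitude 33.842°

Angular distance δ = d/R = 8258.5 / 6371 = 1.296264 rad.
Start latitude φ₁ = 1.276080 rad; initial bearing θ = 5.231275 rad.
sin φ₂ = sin φ₁ cos δ + cos φ₁ sin δ cos θ = (0.956885)(0.271096) + (0.290468)(0.962552)(0.495913) = 0.398061
φ₂ = asin(0.398061) = 0.409402 rad = 23.457°.
Then Δλ = atan2(-0.242789, -0.109802) = -1.995522 rad, from sin θ sin δ cos φ₁ over cos δ − sin φ₁ sin φ₂.
λ₂ = λ₁ + Δλ = 33.842°.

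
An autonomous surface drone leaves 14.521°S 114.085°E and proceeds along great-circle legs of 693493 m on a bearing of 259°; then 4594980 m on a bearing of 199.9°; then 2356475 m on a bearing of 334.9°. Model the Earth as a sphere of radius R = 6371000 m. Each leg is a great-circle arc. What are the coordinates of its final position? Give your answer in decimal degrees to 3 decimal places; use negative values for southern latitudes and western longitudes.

Apply the spherical direct solution leg by leg, carrying full precision between legs.
Leg 1: from (-14.521°, 114.085°), δ = 693493/6371000 = 0.108852 rad, θ = 259° → φ = -15.624°, λ = 107.727°.
Leg 2: from (-15.624°, 107.727°), δ = 4594980/6371000 = 0.721234 rad, θ = 199.9° → φ = -53.149°, λ = 85.718°.
Leg 3: from (-53.149°, 85.718°), δ = 2356475/6371000 = 0.369875 rad, θ = 334.9° → φ = -33.350°, λ = 75.140°.

latitude -33.350°, longitude 75.140°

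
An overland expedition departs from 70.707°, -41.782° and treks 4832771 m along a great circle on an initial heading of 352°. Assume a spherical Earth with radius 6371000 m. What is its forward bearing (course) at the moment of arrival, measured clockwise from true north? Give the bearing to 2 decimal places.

final bearing 186.37°

δ = 4832771/6371000 = 0.758558 rad (43.4622°).
Converting: φ₁ = 1.234070 rad, θ = 6.143559 rad.
Destination latitude: φ₂ = arcsin( sin φ₁ cos δ + cos φ₁ sin δ cos θ ) = arcsin(0.910129) = 65.523°.
For the longitude increment, Δλ = atan2( sin θ sin δ cos φ₁, cos δ − sin φ₁ sin φ₂ ) = atan2(-0.031630, -0.133188) = -166.641°.
λ₂ = -41.782° + -166.641° = -208.423°, normalized to (−180°, 180°] → 151.577°.
The forward bearing on arrival equals the back-azimuth from the destination plus 180°.
Back-azimuth from P₂ (65.52°, 151.58°) to P₁ (70.71°, -41.78°), with Δλ' = λ₁ − λ₂ = -193.36°: atan2( sin Δλ' cos φ₁ , cos φ₂ sin φ₁ − sin φ₂ cos φ₁ cos Δλ' ) = 6.37°.
Final bearing = (6.37° + 180°) mod 360° = 186.37°.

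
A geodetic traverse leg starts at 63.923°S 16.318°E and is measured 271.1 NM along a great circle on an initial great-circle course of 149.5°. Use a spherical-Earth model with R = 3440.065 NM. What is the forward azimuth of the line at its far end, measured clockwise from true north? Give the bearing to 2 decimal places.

The arc subtends δ = 271.1/3440.065 = 0.078807 rad at the centre.
Converting: φ₁ = -1.115667 rad, θ = 2.609267 rad.
Applying the spherical law of cosines for sides, sin φ₂ = sin φ₁ cos δ + cos φ₁ sin δ cos θ = -0.925234, so φ₂ = -67.704°.
Then Δλ = atan2(0.017564, 0.165848) = 0.105510 rad, from sin θ sin δ cos φ₁ over cos δ − sin φ₁ sin φ₂.
Hence λ₂ = 16.318° + 6.045° = 22.363°.
The forward bearing on arrival equals the back-azimuth from the destination plus 180°.
Back-azimuth from P₂ (-67.70°, 22.36°) to P₁ (-63.92°, 16.32°), with Δλ' = λ₁ − λ₂ = -6.05°: atan2( sin Δλ' cos φ₁ , cos φ₂ sin φ₁ − sin φ₂ cos φ₁ cos Δλ' ) = 323.98°.
Final bearing = (323.98° + 180°) mod 360° = 143.98°.

final bearing 143.98°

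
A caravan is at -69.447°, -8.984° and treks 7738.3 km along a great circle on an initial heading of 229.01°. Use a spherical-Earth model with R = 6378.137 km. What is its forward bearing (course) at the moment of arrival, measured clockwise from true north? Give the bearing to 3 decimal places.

final bearing 341.598°

Angular distance δ = d/R = 7738.3 / 6378.137 = 1.213254 rad.
Converting: φ₁ = -1.212079 rad, θ = 3.996979 rad.
Applying the spherical law of cosines for sides, sin φ₂ = sin φ₁ cos δ + cos φ₁ sin δ cos θ = -0.543412, so φ₂ = -32.916°.
For the longitude increment, Δλ = atan2( sin θ sin δ cos φ₁, cos δ − sin φ₁ sin φ₂ ) = atan2(-0.248240, -0.158850) = -122.615°.
Hence λ₂ = -8.984° + -122.615° = -131.599°.
The forward bearing on arrival equals the back-azimuth from the destination plus 180°.
Back-azimuth from P₂ (-32.916°, -131.599°) to P₁ (-69.447°, -8.984°), with Δλ' = λ₁ − λ₂ = 122.615°: atan2( sin Δλ' cos φ₁ , cos φ₂ sin φ₁ − sin φ₂ cos φ₁ cos Δλ' ) = 161.598°.
Final bearing = (161.598° + 180°) mod 360° = 341.598°.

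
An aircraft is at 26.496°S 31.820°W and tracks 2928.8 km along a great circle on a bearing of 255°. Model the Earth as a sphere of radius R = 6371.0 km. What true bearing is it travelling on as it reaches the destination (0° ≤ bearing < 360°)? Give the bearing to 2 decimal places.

final bearing 269.36°

δ = 2928.8/6371 = 0.459708 rad (26.3393°).
Converting: φ₁ = -0.462442 rad, θ = 4.450590 rad.
sin φ₂ = sin φ₁ cos δ + cos φ₁ sin δ cos θ = (-0.446135)(0.896182) + (0.894966)(0.443686)(-0.258819) = -0.502591
φ₂ = asin(-0.502591) = -0.526594 rad = -30.172°.
Then Δλ = atan2(-0.383554, 0.671958) = -0.518672 rad, from sin θ sin δ cos φ₁ over cos δ − sin φ₁ sin φ₂.
Hence λ₂ = -31.820° + -29.718° = -61.538°.
The forward bearing on arrival equals the back-azimuth from the destination plus 180°.
Back-azimuth from P₂ (-30.17°, -61.54°) to P₁ (-26.50°, -31.82°), with Δλ' = λ₁ − λ₂ = 29.72°: atan2( sin Δλ' cos φ₁ , cos φ₂ sin φ₁ − sin φ₂ cos φ₁ cos Δλ' ) = 89.36°.
Final bearing = (89.36° + 180°) mod 360° = 269.36°.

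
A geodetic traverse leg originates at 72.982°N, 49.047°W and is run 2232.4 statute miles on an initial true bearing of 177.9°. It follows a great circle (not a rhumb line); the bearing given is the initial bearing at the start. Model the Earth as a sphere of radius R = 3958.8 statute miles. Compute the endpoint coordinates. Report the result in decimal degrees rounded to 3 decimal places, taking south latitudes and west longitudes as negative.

latitude 40.680°, longitude -47.567°

Angular distance δ = d/R = 2232.4 / 3958.8 = 0.563908 rad.
With φ₁ = 72.982° = 1.273776 rad and θ = 177.9° = 3.104941 rad:
sin φ₂ = sin φ₁ cos δ + cos φ₁ sin δ cos θ = (0.956213)(0.845173) + (0.292672)(0.534493)(-0.999328) = 0.651839
φ₂ = asin(0.651839) = 0.710006 rad = 40.680°.
Then Δλ = atan2(0.005732, 0.221876) = 0.025830 rad, from sin θ sin δ cos φ₁ over cos δ − sin φ₁ sin φ₂.
Hence λ₂ = -49.047° + 1.480° = -47.567°.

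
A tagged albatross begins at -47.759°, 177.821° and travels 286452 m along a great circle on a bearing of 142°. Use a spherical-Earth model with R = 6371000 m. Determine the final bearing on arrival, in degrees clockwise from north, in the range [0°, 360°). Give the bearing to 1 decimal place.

Central angle δ = d/R = 0.044962 rad.
With φ₁ = -47.759° = -0.833552 rad and θ = 142° = 2.478368 rad:
Applying the spherical law of cosines for sides, sin φ₂ = sin φ₁ cos δ + cos φ₁ sin δ cos θ = -0.763386, so φ₂ = -49.764°.
Δλ = atan2( sin θ sin δ cos φ₁ , cos δ − sin φ₁ sin φ₂ ) = atan2(0.018602, 0.433837) = 0.042853 rad = 2.455°.
λ₂ = 177.821° + 2.455° = 180.276°, normalized to (−180°, 180°] → -179.724°.
The forward bearing on arrival equals the back-azimuth from the destination plus 180°.
Back-azimuth from P₂ (-49.8°, -179.7°) to P₁ (-47.8°, 177.8°), with Δλ' = λ₁ − λ₂ = 357.5°: atan2( sin Δλ' cos φ₁ , cos φ₂ sin φ₁ − sin φ₂ cos φ₁ cos Δλ' ) = 320.2°.
Final bearing = (320.2° + 180°) mod 360° = 140.2°.

final bearing 140.2°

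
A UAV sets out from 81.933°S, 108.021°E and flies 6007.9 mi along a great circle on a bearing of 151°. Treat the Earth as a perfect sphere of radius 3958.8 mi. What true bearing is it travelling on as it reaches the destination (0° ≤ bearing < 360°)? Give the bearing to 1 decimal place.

Central angle δ = d/R = 1.517606 rad.
With φ₁ = -81.933° = -1.430001 rad and θ = 151° = 2.635447 rad:
sin φ₂ = sin φ₁ cos δ + cos φ₁ sin δ cos θ = (-0.990105)(0.053165) + (0.140331)(0.998586)(-0.874620) = -0.175201
φ₂ = asin(-0.175201) = -0.176110 rad = -10.090°.
Δλ = atan2( sin θ sin δ cos φ₁ , cos δ − sin φ₁ sin φ₂ ) = atan2(0.067938, -0.120303) = 2.627517 rad = 150.546°.
λ₂ = 108.021° + 150.546° = 258.567°, normalized to (−180°, 180°] → -101.433°.
The forward bearing on arrival equals the back-azimuth from the destination plus 180°.
Back-azimuth from P₂ (-10.1°, -101.4°) to P₁ (-81.9°, 108.0°), with Δλ' = λ₁ − λ₂ = 209.5°: atan2( sin Δλ' cos φ₁ , cos φ₂ sin φ₁ − sin φ₂ cos φ₁ cos Δλ' ) = 184.0°.
Final bearing = (184.0° + 180°) mod 360° = 4.0°.

final bearing 4.0°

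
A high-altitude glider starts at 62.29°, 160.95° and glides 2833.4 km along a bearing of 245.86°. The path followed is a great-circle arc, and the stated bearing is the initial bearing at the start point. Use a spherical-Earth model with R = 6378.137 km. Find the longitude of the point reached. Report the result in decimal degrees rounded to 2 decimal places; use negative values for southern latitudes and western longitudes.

δ = 2833.4/6378.137 = 0.444236 rad (25.4529°).
Start latitude φ₁ = 1.087166 rad; initial bearing θ = 4.291066 rad.
Destination latitude: φ₂ = arcsin( sin φ₁ cos δ + cos φ₁ sin δ cos θ ) = arcsin(0.717655) = 45.86°.
Δλ = atan2( sin θ sin δ cos φ₁ , cos δ − sin φ₁ sin φ₂ ) = atan2(-0.182365, 0.267590) = -0.598206 rad = -34.27°.
λ₂ = 160.95° + -34.27° = 126.68°.

longitude 126.68°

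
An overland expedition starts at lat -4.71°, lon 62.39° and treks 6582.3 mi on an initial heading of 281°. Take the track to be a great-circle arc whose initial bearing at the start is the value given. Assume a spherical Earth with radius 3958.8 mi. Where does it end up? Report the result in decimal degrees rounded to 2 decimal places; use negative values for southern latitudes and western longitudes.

Central angle δ = d/R = 1.662701 rad.
Converting: φ₁ = -0.082205 rad, θ = 4.904375 rad.
Applying the spherical law of cosines for sides, sin φ₂ = sin φ₁ cos δ + cos φ₁ sin δ cos θ = 0.196898, so φ₂ = 11.36°.
Δλ = atan2( sin θ sin δ cos φ₁ , cos δ − sin φ₁ sin φ₂ ) = atan2(-0.974184, -0.075607) = -1.648252 rad = -94.44°.
λ₂ = λ₁ + Δλ = -32.05°.

latitude 11.36°, longitude -32.05°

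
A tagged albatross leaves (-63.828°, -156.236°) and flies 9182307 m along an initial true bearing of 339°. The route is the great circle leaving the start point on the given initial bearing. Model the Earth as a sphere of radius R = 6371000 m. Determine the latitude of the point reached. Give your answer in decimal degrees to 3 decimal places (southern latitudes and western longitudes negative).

latitude 17.002°

The arc subtends δ = 9182307/6371000 = 1.441266 rad at the centre.
With φ₁ = -63.828° = -1.114009 rad and θ = 339° = 5.916666 rad:
Destination latitude: φ₂ = arcsin( sin φ₁ cos δ + cos φ₁ sin δ cos θ ) = arcsin(0.292397) = 17.002°.
For the longitude increment, Δλ = atan2( sin θ sin δ cos φ₁, cos δ − sin φ₁ sin φ₂ ) = atan2(-0.156740, 0.391587) = -21.815°.
Hence λ₂ = -156.236° + -21.815° = -178.051°.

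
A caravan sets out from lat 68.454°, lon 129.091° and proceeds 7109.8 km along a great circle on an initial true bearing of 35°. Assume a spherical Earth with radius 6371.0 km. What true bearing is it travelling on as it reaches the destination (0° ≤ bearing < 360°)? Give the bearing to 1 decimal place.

δ = 7109.8/6371 = 1.115963 rad (63.9400°).
With φ₁ = 68.454° = 1.194748 rad and θ = 35° = 0.610865 rad:
Applying the spherical law of cosines for sides, sin φ₂ = sin φ₁ cos δ + cos φ₁ sin δ cos θ = 0.678863, so φ₂ = 42.755°.
For the longitude increment, Δλ = atan2( sin θ sin δ cos φ₁, cos δ − sin φ₁ sin φ₂ ) = atan2(0.189229, -0.192113) = 135.433°.
λ₂ = 129.091° + 135.433° = 264.524°, normalized to (−180°, 180°] → -95.476°.
The forward bearing on arrival equals the back-azimuth from the destination plus 180°.
Back-azimuth from P₂ (42.8°, -95.5°) to P₁ (68.5°, 129.1°), with Δλ' = λ₁ − λ₂ = 224.6°: atan2( sin Δλ' cos φ₁ , cos φ₂ sin φ₁ − sin φ₂ cos φ₁ cos Δλ' ) = 343.3°.
Final bearing = (343.3° + 180°) mod 360° = 163.3°.

final bearing 163.3°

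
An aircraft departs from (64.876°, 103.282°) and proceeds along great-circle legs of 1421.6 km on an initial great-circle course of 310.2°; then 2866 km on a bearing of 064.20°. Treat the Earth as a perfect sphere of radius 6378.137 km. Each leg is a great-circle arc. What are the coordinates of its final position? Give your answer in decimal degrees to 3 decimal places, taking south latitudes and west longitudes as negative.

Apply the spherical direct solution leg by leg, carrying full precision between legs.
Leg 1: from (64.876°, 103.282°), δ = 1421.6/6378.137 = 0.222886 rad, θ = 310.2° → φ = 70.660°, λ = 72.631°.
Leg 2: from (70.660°, 72.631°), δ = 2866/6378.137 = 0.449348 rad, θ = 64.2° → φ = 65.855°, λ = 145.585°.

latitude 65.855°, longitude 145.585°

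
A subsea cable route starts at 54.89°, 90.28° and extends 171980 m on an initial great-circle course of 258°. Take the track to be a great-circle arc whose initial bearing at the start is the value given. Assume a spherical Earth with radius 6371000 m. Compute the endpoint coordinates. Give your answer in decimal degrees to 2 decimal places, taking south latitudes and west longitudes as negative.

latitude 54.54°, longitude 87.67°

Central angle δ = d/R = 0.026994 rad.
Start latitude φ₁ = 0.958011 rad; initial bearing θ = 4.502949 rad.
Applying the spherical law of cosines for sides, sin φ₂ = sin φ₁ cos δ + cos φ₁ sin δ cos θ = 0.814524, so φ₂ = 54.54°.
For the longitude increment, Δλ = atan2( sin θ sin δ cos φ₁, cos δ − sin φ₁ sin φ₂ ) = atan2(-0.015185, 0.333315) = -2.61°.
λ₂ = 90.28° + -2.61° = 87.67°.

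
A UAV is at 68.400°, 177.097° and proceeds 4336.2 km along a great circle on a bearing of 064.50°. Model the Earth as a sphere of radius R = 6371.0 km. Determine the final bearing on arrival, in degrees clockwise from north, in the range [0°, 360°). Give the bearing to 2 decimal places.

δ = 4336.2/6371 = 0.680615 rad (38.9964°).
Converting: φ₁ = 1.193805 rad, θ = 1.125737 rad.
Applying the spherical law of cosines for sides, sin φ₂ = sin φ₁ cos δ + cos φ₁ sin δ cos θ = 0.822337, so φ₂ = 55.319°.
Δλ = atan2( sin θ sin δ cos φ₁ , cos δ − sin φ₁ sin φ₂ ) = atan2(0.209084, 0.012596) = 1.510625 rad = 86.552°.
λ₂ = 177.097° + 86.552° = 263.649°, normalized to (−180°, 180°] → -96.351°.
The forward bearing on arrival equals the back-azimuth from the destination plus 180°.
Back-azimuth from P₂ (55.32°, -96.35°) to P₁ (68.40°, 177.10°), with Δλ' = λ₁ − λ₂ = 273.45°: atan2( sin Δλ' cos φ₁ , cos φ₂ sin φ₁ − sin φ₂ cos φ₁ cos Δλ' ) = 324.27°.
Final bearing = (324.27° + 180°) mod 360° = 144.27°.

final bearing 144.27°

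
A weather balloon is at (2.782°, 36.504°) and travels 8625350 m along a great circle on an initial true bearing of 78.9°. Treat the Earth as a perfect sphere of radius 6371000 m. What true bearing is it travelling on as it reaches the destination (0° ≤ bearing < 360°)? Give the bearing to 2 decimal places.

final bearing 90.35°

Angular distance δ = d/R = 8625350 / 6371000 = 1.353846 rad.
With φ₁ = 2.782° = 0.048555 rad and θ = 78.9° = 1.377065 rad:
Applying the spherical law of cosines for sides, sin φ₂ = sin φ₁ cos δ + cos φ₁ sin δ cos θ = 0.198235, so φ₂ = 11.434°.
Then Δλ = atan2(0.957160, 0.205631) = 1.359178 rad, from sin θ sin δ cos φ₁ over cos δ − sin φ₁ sin φ₂.
Hence λ₂ = 36.504° + 77.875° = 114.379°.
The forward bearing on arrival equals the back-azimuth from the destination plus 180°.
Back-azimuth from P₂ (11.43°, 114.38°) to P₁ (2.78°, 36.50°), with Δλ' = λ₁ − λ₂ = -77.88°: atan2( sin Δλ' cos φ₁ , cos φ₂ sin φ₁ − sin φ₂ cos φ₁ cos Δλ' ) = 270.35°.
Final bearing = (270.35° + 180°) mod 360° = 90.35°.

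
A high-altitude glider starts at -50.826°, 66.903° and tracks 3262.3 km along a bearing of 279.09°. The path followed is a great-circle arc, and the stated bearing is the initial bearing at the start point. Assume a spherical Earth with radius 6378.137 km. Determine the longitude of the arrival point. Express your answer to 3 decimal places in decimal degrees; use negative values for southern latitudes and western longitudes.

longitude 28.548°

The arc subtends δ = 3262.3/6378.137 = 0.511482 rad at the centre.
With φ₁ = -50.826° = -0.887081 rad and θ = 279.09° = 4.871039 rad:
sin φ₂ = sin φ₁ cos δ + cos φ₁ sin δ cos θ = (-0.775231)(0.872020) + (0.631678)(0.489470)(0.157986) = -0.627170
φ₂ = asin(-0.627170) = -0.677915 rad = -38.842°.
Δλ = atan2( sin θ sin δ cos φ₁ , cos δ − sin φ₁ sin φ₂ ) = atan2(-0.305304, 0.385818) = -0.669423 rad = -38.355°.
λ₂ = 66.903° + -38.355° = 28.548°.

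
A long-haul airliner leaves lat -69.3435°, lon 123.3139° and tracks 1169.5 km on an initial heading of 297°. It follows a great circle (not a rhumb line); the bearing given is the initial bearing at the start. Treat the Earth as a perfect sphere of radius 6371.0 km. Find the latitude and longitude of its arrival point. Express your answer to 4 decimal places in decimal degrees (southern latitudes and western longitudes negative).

The arc subtends δ = 1169.5/6371 = 0.183566 rad at the centre.
With φ₁ = -69.3435° = -1.210272 rad and θ = 297° = 5.183628 rad:
sin φ₂ = sin φ₁ cos δ + cos φ₁ sin δ cos θ = (-0.935712)(0.983199) + (0.352765)(0.182537)(0.453990) = -0.890758
φ₂ = asin(-0.890758) = -1.099009 rad = -62.9686°.
Δλ = atan2( sin θ sin δ cos φ₁ , cos δ − sin φ₁ sin φ₂ ) = atan2(-0.057374, 0.149706) = -0.365980 rad = -20.9691°.
λ₂ = 123.3139° + -20.9691° = 102.3448°.

latitude -62.9686°, longitude 102.3448°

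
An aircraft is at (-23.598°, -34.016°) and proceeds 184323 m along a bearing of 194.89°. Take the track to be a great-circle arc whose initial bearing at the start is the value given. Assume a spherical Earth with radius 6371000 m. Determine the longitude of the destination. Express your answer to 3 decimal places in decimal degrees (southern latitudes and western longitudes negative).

longitude -34.487°

Angular distance δ = d/R = 184323 / 6371000 = 0.028932 rad.
Converting: φ₁ = -0.411863 rad, θ = 3.401472 rad.
sin φ₂ = sin φ₁ cos δ + cos φ₁ sin δ cos θ = (-0.400317)(0.999582) + (0.916377)(0.028928)(-0.966421) = -0.425768
φ₂ = asin(-0.425768) = -0.439810 rad = -25.199°.
Then Δλ = atan2(-0.006812, 0.829139) = -0.008215 rad, from sin θ sin δ cos φ₁ over cos δ − sin φ₁ sin φ₂.
Hence λ₂ = -34.016° + -0.471° = -34.487°.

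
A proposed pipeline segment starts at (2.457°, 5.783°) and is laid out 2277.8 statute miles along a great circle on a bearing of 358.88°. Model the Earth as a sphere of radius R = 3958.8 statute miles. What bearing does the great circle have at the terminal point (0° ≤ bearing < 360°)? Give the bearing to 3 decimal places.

Angular distance δ = d/R = 2277.8 / 3958.8 = 0.575376 rad.
With φ₁ = 2.457° = 0.042883 rad and θ = 358.88° = 6.263638 rad:
Destination latitude: φ₂ = arcsin( sin φ₁ cos δ + cos φ₁ sin δ cos θ ) = arcsin(0.579514) = 35.416°.
Then Δλ = atan2(-0.010626, 0.814144) = -0.013052 rad, from sin θ sin δ cos φ₁ over cos δ − sin φ₁ sin φ₂.
λ₂ = 5.783° + -0.748° = 5.035°.
The forward bearing on arrival equals the back-azimuth from the destination plus 180°.
Back-azimuth from P₂ (35.416°, 5.035°) to P₁ (2.457°, 5.783°), with Δλ' = λ₁ − λ₂ = 0.748°: atan2( sin Δλ' cos φ₁ , cos φ₂ sin φ₁ − sin φ₂ cos φ₁ cos Δλ' ) = 178.627°.
Final bearing = (178.627° + 180°) mod 360° = 358.627°.

final bearing 358.627°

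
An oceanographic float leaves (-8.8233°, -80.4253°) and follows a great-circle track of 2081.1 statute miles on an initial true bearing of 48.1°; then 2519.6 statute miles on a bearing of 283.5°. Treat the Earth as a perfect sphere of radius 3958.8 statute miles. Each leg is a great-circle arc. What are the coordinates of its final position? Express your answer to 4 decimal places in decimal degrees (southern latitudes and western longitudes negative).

latitude 17.1940°, longitude -95.2506°

Apply the spherical direct solution leg by leg, carrying full precision between legs.
Leg 1: from (-8.8233°, -80.4253°), δ = 2081.1/3958.8 = 0.525690 rad, θ = 48.1° → φ = 11.4482°, λ = -58.0244°.
Leg 2: from (11.4482°, -58.0244°), δ = 2519.6/3958.8 = 0.636455 rad, θ = 283.5° → φ = 17.1940°, λ = -95.2506°.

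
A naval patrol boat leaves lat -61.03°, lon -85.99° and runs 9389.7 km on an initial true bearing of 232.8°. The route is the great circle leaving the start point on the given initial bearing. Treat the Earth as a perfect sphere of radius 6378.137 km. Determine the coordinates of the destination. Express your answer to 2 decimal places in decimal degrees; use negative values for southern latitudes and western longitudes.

The arc subtends δ = 9389.7/6378.137 = 1.472170 rad at the centre.
Converting: φ₁ = -1.065174 rad, θ = 4.063126 rad.
sin φ₂ = sin φ₁ cos δ + cos φ₁ sin δ cos θ = (-0.874873)(0.098467) + (0.484352)(0.995140)(-0.604599) = -0.377561
φ₂ = asin(-0.377561) = -0.387161 rad = -22.18°.
For the longitude increment, Δλ = atan2( sin θ sin δ cos φ₁, cos δ − sin φ₁ sin φ₂ ) = atan2(-0.383926, -0.231852) = -121.13°.
λ₂ = -85.99° + -121.13° = -207.12°, normalized to (−180°, 180°] → 152.88°.

latitude -22.18°, longitude 152.88°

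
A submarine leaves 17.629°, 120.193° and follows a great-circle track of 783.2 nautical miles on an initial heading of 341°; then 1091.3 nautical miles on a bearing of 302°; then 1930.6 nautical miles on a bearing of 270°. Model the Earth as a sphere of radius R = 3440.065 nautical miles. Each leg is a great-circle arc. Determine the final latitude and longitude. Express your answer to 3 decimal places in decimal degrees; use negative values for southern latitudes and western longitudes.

Apply the spherical direct solution leg by leg, carrying full precision between legs.
Leg 1: from (17.629°, 120.193°), δ = 783.2/3440.065 = 0.227670 rad, θ = 341° → φ = 29.896°, λ = 115.331°.
Leg 2: from (29.896°, 115.331°), δ = 1091.3/3440.065 = 0.317232 rad, θ = 302° → φ = 38.087°, λ = 95.691°.
Leg 3: from (38.087°, 95.691°), δ = 1930.6/3440.065 = 0.561210 rad, θ = 270° → φ = 31.483°, λ = 57.076°.

latitude 31.483°, longitude 57.076°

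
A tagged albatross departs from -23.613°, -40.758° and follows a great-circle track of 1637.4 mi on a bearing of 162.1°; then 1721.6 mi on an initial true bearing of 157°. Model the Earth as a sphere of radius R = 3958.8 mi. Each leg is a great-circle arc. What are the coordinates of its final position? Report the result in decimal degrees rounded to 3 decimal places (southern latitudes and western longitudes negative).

Apply the spherical direct solution leg by leg, carrying full precision between legs.
Leg 1: from (-23.613°, -40.758°), δ = 1637.4/3958.8 = 0.413610 rad, θ = 162.1° → φ = -45.825°, λ = -30.547°.
Leg 2: from (-45.825°, -30.547°), δ = 1721.6/3958.8 = 0.434879 rad, θ = 157° → φ = -67.029°, λ = -5.598°.

latitude -67.029°, longitude -5.598°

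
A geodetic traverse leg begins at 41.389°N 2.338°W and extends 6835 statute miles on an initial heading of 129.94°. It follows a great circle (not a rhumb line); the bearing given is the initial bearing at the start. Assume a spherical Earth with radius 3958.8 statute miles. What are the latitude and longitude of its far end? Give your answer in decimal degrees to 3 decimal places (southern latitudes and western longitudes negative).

The arc subtends δ = 6835/3958.8 = 1.726533 rad at the centre.
Converting: φ₁ = 0.722374 rad, θ = 2.267881 rad.
Applying the spherical law of cosines for sides, sin φ₂ = sin φ₁ cos δ + cos φ₁ sin δ cos θ = -0.578365, so φ₂ = -35.336°.
For the longitude increment, Δλ = atan2( sin θ sin δ cos φ₁, cos δ − sin φ₁ sin φ₂ ) = atan2(0.568259, 0.227288) = 68.200°.
λ₂ = -2.338° + 68.200° = 65.862°.

latitude -35.336°, longitude 65.862°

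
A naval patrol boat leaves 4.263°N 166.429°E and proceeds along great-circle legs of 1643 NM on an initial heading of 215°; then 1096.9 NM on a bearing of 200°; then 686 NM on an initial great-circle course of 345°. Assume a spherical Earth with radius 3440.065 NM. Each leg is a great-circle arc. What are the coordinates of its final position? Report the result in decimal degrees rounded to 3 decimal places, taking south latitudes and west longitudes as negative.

Apply the spherical direct solution leg by leg, carrying full precision between legs.
Leg 1: from (4.263°, 166.429°), δ = 1643/3440.065 = 0.477607 rad, θ = 215° → φ = -18.027°, λ = 150.332°.
Leg 2: from (-18.027°, 150.332°), δ = 1096.9/3440.065 = 0.318860 rad, θ = 200° → φ = -35.029°, λ = 142.809°.
Leg 3: from (-35.029°, 142.809°), δ = 686/3440.065 = 0.199415 rad, θ = 345° → φ = -23.949°, λ = 139.593°.

latitude -23.949°, longitude 139.593°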